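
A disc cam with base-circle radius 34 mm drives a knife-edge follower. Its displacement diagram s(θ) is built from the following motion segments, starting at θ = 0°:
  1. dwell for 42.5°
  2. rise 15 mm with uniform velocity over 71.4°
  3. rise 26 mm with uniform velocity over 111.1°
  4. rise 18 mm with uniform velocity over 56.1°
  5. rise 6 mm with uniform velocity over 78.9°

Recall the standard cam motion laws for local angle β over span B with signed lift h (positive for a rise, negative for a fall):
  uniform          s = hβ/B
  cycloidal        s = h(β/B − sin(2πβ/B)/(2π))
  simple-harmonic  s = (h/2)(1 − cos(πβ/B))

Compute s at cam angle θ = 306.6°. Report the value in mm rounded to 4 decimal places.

seg 1 [0°–42.5°] dwell: s stays 0.0000
seg 2 [42.5°–113.9°] uniform, h=15: full span → s += 15 → s = 15.0000
seg 3 [113.9°–225°] uniform, h=26: full span → s += 26 → s = 41.0000
seg 4 [225°–281.1°] uniform, h=18: full span → s += 18 → s = 59.0000
seg 5 [281.1°–360°] uniform, h=6: θ=306.6° here. β=25.5, B=78.9. 6·25.5/78.9 = 1.9392 → s = 60.9392

60.9392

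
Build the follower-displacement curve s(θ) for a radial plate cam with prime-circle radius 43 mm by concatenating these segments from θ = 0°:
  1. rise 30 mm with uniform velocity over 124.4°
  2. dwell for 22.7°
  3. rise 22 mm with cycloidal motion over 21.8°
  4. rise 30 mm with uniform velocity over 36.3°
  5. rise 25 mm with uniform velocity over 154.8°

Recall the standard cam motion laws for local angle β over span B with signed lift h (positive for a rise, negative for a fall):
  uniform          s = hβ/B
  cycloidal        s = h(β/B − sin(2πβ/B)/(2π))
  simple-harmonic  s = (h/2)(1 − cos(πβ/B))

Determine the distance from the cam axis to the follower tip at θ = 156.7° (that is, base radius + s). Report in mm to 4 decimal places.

seg 1 [0°–124.4°] uniform, h=30: full span → s += 30 → s = 30.0000
seg 2 [124.4°–147.1°] dwell: s stays 30.0000
seg 3 [147.1°–168.9°] cycloidal, h=22: θ=156.7° here. β=9.6, B=21.8. 22·(0.4404 − sin(2π·0.4404)/(2π)) = 8.4066 → s = 38.4066
radial distance = base radius + s = 43 + 38.4066 = 81.4066

81.4066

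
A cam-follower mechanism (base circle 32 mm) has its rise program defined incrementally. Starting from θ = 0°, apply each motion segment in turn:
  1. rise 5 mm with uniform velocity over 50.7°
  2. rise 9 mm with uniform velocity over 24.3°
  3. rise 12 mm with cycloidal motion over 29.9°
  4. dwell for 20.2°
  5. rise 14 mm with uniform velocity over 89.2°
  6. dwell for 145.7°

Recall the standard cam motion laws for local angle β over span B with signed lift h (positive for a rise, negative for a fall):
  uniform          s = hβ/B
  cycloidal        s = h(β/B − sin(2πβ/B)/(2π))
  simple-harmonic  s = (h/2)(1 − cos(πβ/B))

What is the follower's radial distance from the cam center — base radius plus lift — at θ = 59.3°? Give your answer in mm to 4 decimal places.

seg 1 [0°–50.7°] uniform, h=5: full span → s += 5 → s = 5.0000
seg 2 [50.7°–75°] uniform, h=9: θ=59.3° here. β=8.6, B=24.3. 9·8.6/24.3 = 3.1852 → s = 8.1852
radial distance = base radius + s = 32 + 8.1852 = 40.1852

40.1852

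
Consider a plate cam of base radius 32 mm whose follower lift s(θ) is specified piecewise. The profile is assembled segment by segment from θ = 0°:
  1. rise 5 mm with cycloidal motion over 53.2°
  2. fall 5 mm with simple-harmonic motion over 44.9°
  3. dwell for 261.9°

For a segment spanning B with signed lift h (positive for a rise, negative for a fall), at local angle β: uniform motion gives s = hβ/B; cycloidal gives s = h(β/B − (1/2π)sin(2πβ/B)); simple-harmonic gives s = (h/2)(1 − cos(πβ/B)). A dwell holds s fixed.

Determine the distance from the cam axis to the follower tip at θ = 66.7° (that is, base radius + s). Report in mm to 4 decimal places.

seg 1 [0°–53.2°] cycloidal, h=5: full span → s += 5 → s = 5.0000
seg 2 [53.2°–98.1°] simple-harmonic, h=-5: θ=66.7° here. β=13.5, B=44.9. -5/2·(1 − cos(π·0.3007)) = -1.0348 → s = 3.9652
radial distance = base radius + s = 32 + 3.9652 = 35.9652

35.9652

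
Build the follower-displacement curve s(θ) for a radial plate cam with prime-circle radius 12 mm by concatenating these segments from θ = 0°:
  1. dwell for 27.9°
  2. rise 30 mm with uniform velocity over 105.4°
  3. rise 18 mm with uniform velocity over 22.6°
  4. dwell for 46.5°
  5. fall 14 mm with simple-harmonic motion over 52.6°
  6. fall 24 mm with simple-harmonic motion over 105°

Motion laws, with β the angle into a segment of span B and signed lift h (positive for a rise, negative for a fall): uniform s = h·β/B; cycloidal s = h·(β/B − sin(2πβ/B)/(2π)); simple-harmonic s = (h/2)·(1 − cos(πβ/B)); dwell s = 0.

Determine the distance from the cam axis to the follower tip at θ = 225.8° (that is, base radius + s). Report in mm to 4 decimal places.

seg 1 [0°–27.9°] dwell: s stays 0.0000
seg 2 [27.9°–133.3°] uniform, h=30: full span → s += 30 → s = 30.0000
seg 3 [133.3°–155.9°] uniform, h=18: full span → s += 18 → s = 48.0000
seg 4 [155.9°–202.4°] dwell: s stays 48.0000
seg 5 [202.4°–255°] simple-harmonic, h=-14: θ=225.8° here. β=23.4, B=52.6. -14/2·(1 − cos(π·0.4449)) = -5.7936 → s = 42.2064
radial distance = base radius + s = 12 + 42.2064 = 54.2064

54.2064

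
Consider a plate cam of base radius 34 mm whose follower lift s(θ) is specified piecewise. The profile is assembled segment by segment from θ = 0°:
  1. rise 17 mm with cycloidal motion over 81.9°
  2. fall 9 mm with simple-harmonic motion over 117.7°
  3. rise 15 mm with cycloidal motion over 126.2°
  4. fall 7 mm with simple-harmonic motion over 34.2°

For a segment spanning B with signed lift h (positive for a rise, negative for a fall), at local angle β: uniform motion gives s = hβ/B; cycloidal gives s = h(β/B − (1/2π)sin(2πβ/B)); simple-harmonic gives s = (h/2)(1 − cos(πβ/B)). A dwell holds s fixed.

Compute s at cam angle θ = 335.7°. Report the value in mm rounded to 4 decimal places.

seg 1 [0°–81.9°] cycloidal, h=17: full span → s += 17 → s = 17.0000
seg 2 [81.9°–199.6°] simple-harmonic, h=-9: full span → s += -9 → s = 8.0000
seg 3 [199.6°–325.8°] cycloidal, h=15: full span → s += 15 → s = 23.0000
seg 4 [325.8°–360°] simple-harmonic, h=-7: θ=335.7° here. β=9.9, B=34.2. -7/2·(1 − cos(π·0.2895)) = -1.3503 → s = 21.6497

21.6497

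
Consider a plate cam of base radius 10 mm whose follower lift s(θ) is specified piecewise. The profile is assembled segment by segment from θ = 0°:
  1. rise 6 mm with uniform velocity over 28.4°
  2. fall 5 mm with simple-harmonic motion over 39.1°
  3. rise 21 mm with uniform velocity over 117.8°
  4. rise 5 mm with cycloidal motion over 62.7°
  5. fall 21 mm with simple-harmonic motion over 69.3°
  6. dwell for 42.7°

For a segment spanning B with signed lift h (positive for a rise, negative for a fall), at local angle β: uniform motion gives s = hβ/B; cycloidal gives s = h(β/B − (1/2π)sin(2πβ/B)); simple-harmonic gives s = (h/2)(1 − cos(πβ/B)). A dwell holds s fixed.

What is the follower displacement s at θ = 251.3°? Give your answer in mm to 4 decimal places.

seg 1 [0°–28.4°] uniform, h=6: full span → s += 6 → s = 6.0000
seg 2 [28.4°–67.5°] simple-harmonic, h=-5: full span → s += -5 → s = 1.0000
seg 3 [67.5°–185.3°] uniform, h=21: full span → s += 21 → s = 22.0000
seg 4 [185.3°–248°] cycloidal, h=5: full span → s += 5 → s = 27.0000
seg 5 [248°–317.3°] simple-harmonic, h=-21: θ=251.3° here. β=3.3, B=69.3. -21/2·(1 − cos(π·0.0476)) = -0.1173 → s = 26.8827

26.8827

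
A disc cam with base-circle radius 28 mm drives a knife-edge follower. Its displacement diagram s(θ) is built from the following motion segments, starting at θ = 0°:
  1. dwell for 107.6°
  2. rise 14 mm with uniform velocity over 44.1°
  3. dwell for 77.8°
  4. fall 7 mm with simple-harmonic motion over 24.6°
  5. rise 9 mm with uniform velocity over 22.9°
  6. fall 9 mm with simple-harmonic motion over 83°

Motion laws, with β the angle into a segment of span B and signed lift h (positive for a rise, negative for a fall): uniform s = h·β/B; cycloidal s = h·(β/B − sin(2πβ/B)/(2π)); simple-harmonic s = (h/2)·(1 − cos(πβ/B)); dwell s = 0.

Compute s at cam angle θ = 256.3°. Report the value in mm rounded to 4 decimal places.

seg 1 [0°–107.6°] dwell: s stays 0.0000
seg 2 [107.6°–151.7°] uniform, h=14: full span → s += 14 → s = 14.0000
seg 3 [151.7°–229.5°] dwell: s stays 14.0000
seg 4 [229.5°–254.1°] simple-harmonic, h=-7: full span → s += -7 → s = 7.0000
seg 5 [254.1°–277°] uniform, h=9: θ=256.3° here. β=2.2, B=22.9. 9·2.2/22.9 = 0.8646 → s = 7.8646

7.8646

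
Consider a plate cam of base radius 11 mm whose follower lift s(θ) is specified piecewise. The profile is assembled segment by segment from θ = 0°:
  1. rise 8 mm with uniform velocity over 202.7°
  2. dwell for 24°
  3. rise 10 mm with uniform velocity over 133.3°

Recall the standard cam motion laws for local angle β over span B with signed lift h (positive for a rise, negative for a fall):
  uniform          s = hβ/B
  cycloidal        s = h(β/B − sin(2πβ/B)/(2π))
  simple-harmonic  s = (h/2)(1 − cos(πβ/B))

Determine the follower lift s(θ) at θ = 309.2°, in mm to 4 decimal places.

seg 1 [0°–202.7°] uniform, h=8: full span → s += 8 → s = 8.0000
seg 2 [202.7°–226.7°] dwell: s stays 8.0000
seg 3 [226.7°–360°] uniform, h=10: θ=309.2° here. β=82.5, B=133.3. 10·82.5/133.3 = 6.1890 → s = 14.1890

14.1890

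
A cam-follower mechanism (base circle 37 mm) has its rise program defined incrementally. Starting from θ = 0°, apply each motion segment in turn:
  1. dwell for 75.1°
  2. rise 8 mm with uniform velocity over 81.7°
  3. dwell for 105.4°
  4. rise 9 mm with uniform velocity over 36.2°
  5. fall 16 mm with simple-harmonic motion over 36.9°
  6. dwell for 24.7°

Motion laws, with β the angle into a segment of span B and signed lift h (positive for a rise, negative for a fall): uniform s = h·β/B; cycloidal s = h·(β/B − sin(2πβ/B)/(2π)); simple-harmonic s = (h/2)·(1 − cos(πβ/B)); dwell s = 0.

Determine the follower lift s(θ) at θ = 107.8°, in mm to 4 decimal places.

seg 1 [0°–75.1°] dwell: s stays 0.0000
seg 2 [75.1°–156.8°] uniform, h=8: θ=107.8° here. β=32.7, B=81.7. 8·32.7/81.7 = 3.2020 → s = 3.2020

3.2020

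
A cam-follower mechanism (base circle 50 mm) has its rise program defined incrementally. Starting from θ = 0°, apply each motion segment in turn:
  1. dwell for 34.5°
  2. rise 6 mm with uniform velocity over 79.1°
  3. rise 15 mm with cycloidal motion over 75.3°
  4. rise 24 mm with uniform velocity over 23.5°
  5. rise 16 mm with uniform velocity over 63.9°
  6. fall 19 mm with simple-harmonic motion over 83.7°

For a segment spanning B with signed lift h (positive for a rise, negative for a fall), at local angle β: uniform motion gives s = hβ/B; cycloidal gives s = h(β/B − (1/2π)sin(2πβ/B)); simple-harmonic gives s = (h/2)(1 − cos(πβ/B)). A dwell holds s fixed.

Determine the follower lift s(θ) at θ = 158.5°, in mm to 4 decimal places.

seg 1 [0°–34.5°] dwell: s stays 0.0000
seg 2 [34.5°–113.6°] uniform, h=6: full span → s += 6 → s = 6.0000
seg 3 [113.6°–188.9°] cycloidal, h=15: θ=158.5° here. β=44.9, B=75.3. 15·(0.5963 − sin(2π·0.5963)/(2π)) = 10.3020 → s = 16.3020

16.3020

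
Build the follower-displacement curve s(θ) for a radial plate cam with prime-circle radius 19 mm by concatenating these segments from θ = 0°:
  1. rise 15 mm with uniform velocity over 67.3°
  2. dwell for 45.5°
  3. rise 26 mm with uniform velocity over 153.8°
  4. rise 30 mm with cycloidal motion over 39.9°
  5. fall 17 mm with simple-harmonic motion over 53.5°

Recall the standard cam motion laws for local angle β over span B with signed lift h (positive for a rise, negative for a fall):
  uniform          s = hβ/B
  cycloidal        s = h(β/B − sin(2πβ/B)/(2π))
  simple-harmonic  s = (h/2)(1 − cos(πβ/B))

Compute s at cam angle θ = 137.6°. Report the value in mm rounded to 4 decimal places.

seg 1 [0°–67.3°] uniform, h=15: full span → s += 15 → s = 15.0000
seg 2 [67.3°–112.8°] dwell: s stays 15.0000
seg 3 [112.8°–266.6°] uniform, h=26: θ=137.6° here. β=24.8, B=153.8. 26·24.8/153.8 = 4.1925 → s = 19.1925

19.1925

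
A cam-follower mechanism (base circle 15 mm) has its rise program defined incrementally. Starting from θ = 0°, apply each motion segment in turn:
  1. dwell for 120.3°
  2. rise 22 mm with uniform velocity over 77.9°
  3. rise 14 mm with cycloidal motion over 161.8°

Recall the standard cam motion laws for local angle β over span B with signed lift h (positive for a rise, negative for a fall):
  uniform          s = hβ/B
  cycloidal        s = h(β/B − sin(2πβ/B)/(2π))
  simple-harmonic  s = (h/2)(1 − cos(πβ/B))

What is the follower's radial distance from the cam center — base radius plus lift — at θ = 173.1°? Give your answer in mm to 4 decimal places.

seg 1 [0°–120.3°] dwell: s stays 0.0000
seg 2 [120.3°–198.2°] uniform, h=22: θ=173.1° here. β=52.8, B=77.9. 22·52.8/77.9 = 14.9114 → s = 14.9114
radial distance = base radius + s = 15 + 14.9114 = 29.9114

29.9114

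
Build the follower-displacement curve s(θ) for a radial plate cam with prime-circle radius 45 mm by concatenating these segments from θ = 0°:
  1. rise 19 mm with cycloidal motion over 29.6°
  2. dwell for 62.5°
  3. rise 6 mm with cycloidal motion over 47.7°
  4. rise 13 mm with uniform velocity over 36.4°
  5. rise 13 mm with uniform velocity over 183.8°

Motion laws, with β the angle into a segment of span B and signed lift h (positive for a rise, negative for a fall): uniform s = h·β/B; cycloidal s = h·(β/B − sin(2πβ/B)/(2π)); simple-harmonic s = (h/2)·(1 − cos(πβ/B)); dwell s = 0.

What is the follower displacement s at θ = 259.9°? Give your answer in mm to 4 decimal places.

seg 1 [0°–29.6°] cycloidal, h=19: full span → s += 19 → s = 19.0000
seg 2 [29.6°–92.1°] dwell: s stays 19.0000
seg 3 [92.1°–139.8°] cycloidal, h=6: full span → s += 6 → s = 25.0000
seg 4 [139.8°–176.2°] uniform, h=13: full span → s += 13 → s = 38.0000
seg 5 [176.2°–360°] uniform, h=13: θ=259.9° here. β=83.7, B=183.8. 13·83.7/183.8 = 5.9200 → s = 43.9200

43.9200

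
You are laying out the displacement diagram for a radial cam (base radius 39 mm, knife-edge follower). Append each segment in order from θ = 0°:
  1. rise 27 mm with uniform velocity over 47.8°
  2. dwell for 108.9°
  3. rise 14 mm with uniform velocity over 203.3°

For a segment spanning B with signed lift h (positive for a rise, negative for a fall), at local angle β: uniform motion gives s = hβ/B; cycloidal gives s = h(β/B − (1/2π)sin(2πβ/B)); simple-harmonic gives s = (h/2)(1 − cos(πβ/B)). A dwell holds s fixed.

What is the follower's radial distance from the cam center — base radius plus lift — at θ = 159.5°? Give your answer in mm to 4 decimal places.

seg 1 [0°–47.8°] uniform, h=27: full span → s += 27 → s = 27.0000
seg 2 [47.8°–156.7°] dwell: s stays 27.0000
seg 3 [156.7°–360°] uniform, h=14: θ=159.5° here. β=2.8, B=203.3. 14·2.8/203.3 = 0.1928 → s = 27.1928
radial distance = base radius + s = 39 + 27.1928 = 66.1928

66.1928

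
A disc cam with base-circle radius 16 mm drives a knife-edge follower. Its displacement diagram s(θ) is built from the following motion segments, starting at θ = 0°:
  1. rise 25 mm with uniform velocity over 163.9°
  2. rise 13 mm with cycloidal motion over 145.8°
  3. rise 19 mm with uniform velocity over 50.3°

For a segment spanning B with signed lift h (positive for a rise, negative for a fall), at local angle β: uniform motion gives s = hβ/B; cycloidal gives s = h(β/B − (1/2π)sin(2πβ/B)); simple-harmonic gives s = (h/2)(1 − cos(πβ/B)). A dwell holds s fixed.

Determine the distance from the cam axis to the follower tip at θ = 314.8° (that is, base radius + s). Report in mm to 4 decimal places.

seg 1 [0°–163.9°] uniform, h=25: full span → s += 25 → s = 25.0000
seg 2 [163.9°–309.7°] cycloidal, h=13: full span → s += 13 → s = 38.0000
seg 3 [309.7°–360°] uniform, h=19: θ=314.8° here. β=5.1, B=50.3. 19·5.1/50.3 = 1.9264 → s = 39.9264
radial distance = base radius + s = 16 + 39.9264 = 55.9264

55.9264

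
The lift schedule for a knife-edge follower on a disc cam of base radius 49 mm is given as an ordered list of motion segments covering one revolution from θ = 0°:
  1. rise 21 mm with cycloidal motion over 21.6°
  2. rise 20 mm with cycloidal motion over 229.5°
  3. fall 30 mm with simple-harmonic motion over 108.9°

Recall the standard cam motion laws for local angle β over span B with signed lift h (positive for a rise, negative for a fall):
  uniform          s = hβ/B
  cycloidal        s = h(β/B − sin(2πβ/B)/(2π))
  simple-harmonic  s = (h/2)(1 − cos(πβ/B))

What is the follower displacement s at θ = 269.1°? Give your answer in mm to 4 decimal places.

seg 1 [0°–21.6°] cycloidal, h=21: full span → s += 21 → s = 21.0000
seg 2 [21.6°–251.1°] cycloidal, h=20: full span → s += 20 → s = 41.0000
seg 3 [251.1°–360°] simple-harmonic, h=-30: θ=269.1° here. β=18, B=108.9. -30/2·(1 − cos(π·0.1653)) = -1.9773 → s = 39.0227

39.0227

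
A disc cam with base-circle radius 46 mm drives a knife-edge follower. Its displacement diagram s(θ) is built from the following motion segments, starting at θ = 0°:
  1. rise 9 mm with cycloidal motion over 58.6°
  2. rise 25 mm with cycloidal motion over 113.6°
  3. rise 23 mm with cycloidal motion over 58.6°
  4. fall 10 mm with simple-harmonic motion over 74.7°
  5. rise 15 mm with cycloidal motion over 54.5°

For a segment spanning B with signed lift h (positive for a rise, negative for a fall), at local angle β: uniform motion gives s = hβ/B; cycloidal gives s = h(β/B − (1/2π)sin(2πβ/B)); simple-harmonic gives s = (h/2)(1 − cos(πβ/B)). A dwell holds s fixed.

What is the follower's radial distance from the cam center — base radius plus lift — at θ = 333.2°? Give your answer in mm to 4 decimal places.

seg 1 [0°–58.6°] cycloidal, h=9: full span → s += 9 → s = 9.0000
seg 2 [58.6°–172.2°] cycloidal, h=25: full span → s += 25 → s = 34.0000
seg 3 [172.2°–230.8°] cycloidal, h=23: full span → s += 23 → s = 57.0000
seg 4 [230.8°–305.5°] simple-harmonic, h=-10: full span → s += -10 → s = 47.0000
seg 5 [305.5°–360°] cycloidal, h=15: θ=333.2° here. β=27.7, B=54.5. 15·(0.5083 − sin(2π·0.5083)/(2π)) = 7.7477 → s = 54.7477
radial distance = base radius + s = 46 + 54.7477 = 100.7477

100.7477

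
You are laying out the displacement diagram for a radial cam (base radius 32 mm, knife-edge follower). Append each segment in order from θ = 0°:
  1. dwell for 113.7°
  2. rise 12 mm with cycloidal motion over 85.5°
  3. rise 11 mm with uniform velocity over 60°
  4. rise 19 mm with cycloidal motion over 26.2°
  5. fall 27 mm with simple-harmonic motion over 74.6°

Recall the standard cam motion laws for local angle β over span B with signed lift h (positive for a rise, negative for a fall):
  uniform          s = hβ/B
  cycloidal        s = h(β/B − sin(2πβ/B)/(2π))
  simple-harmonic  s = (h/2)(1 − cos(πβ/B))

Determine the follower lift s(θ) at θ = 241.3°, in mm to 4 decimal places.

seg 1 [0°–113.7°] dwell: s stays 0.0000
seg 2 [113.7°–199.2°] cycloidal, h=12: full span → s += 12 → s = 12.0000
seg 3 [199.2°–259.2°] uniform, h=11: θ=241.3° here. β=42.1, B=60. 11·42.1/60 = 7.7183 → s = 19.7183

19.7183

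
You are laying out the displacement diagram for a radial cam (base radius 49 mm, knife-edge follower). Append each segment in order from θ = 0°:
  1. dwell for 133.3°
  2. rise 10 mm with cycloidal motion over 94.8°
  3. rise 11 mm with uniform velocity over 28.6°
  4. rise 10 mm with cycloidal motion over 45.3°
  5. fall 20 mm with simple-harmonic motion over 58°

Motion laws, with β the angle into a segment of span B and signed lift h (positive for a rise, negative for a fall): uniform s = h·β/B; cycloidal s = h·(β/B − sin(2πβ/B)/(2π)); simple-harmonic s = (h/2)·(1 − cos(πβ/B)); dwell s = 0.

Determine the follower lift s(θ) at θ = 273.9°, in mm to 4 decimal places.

seg 1 [0°–133.3°] dwell: s stays 0.0000
seg 2 [133.3°–228.1°] cycloidal, h=10: full span → s += 10 → s = 10.0000
seg 3 [228.1°–256.7°] uniform, h=11: full span → s += 11 → s = 21.0000
seg 4 [256.7°–302°] cycloidal, h=10: θ=273.9° here. β=17.2, B=45.3. 10·(0.3797 − sin(2π·0.3797)/(2π)) = 2.7052 → s = 23.7052

23.7052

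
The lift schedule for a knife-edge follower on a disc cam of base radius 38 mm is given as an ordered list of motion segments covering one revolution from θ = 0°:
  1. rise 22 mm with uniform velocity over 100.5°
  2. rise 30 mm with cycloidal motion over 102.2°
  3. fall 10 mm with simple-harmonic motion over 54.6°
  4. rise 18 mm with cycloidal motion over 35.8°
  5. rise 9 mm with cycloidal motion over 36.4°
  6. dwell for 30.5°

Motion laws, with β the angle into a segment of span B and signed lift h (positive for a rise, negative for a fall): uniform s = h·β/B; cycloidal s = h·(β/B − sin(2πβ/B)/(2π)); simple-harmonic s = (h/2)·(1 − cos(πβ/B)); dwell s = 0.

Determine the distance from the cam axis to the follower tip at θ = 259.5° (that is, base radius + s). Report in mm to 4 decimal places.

seg 1 [0°–100.5°] uniform, h=22: full span → s += 22 → s = 22.0000
seg 2 [100.5°–202.7°] cycloidal, h=30: full span → s += 30 → s = 52.0000
seg 3 [202.7°–257.3°] simple-harmonic, h=-10: full span → s += -10 → s = 42.0000
seg 4 [257.3°–293.1°] cycloidal, h=18: θ=259.5° here. β=2.2, B=35.8. 18·(0.0615 − sin(2π·0.0615)/(2π)) = 0.0273 → s = 42.0273
radial distance = base radius + s = 38 + 42.0273 = 80.0273

80.0273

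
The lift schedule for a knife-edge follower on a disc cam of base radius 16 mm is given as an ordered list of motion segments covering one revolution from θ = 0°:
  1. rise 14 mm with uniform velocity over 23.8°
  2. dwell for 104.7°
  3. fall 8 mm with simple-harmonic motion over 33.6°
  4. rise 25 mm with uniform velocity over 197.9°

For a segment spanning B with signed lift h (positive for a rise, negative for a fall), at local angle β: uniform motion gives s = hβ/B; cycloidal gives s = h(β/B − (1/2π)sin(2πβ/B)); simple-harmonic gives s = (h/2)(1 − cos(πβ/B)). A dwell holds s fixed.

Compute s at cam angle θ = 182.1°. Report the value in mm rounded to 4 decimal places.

seg 1 [0°–23.8°] uniform, h=14: full span → s += 14 → s = 14.0000
seg 2 [23.8°–128.5°] dwell: s stays 14.0000
seg 3 [128.5°–162.1°] simple-harmonic, h=-8: full span → s += -8 → s = 6.0000
seg 4 [162.1°–360°] uniform, h=25: θ=182.1° here. β=20, B=197.9. 25·20/197.9 = 2.5265 → s = 8.5265

8.5265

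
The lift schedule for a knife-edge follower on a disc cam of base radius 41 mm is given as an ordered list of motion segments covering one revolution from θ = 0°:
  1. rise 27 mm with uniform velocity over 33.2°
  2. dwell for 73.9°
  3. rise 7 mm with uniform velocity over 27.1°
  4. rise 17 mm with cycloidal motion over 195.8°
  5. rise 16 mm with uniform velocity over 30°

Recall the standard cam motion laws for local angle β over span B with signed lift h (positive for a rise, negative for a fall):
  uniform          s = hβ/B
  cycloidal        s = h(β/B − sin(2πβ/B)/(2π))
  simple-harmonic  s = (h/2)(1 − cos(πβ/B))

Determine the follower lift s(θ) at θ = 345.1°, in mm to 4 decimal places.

seg 1 [0°–33.2°] uniform, h=27: full span → s += 27 → s = 27.0000
seg 2 [33.2°–107.1°] dwell: s stays 27.0000
seg 3 [107.1°–134.2°] uniform, h=7: full span → s += 7 → s = 34.0000
seg 4 [134.2°–330°] cycloidal, h=17: full span → s += 17 → s = 51.0000
seg 5 [330°–360°] uniform, h=16: θ=345.1° here. β=15.1, B=30. 16·15.1/30 = 8.0533 → s = 59.0533

59.0533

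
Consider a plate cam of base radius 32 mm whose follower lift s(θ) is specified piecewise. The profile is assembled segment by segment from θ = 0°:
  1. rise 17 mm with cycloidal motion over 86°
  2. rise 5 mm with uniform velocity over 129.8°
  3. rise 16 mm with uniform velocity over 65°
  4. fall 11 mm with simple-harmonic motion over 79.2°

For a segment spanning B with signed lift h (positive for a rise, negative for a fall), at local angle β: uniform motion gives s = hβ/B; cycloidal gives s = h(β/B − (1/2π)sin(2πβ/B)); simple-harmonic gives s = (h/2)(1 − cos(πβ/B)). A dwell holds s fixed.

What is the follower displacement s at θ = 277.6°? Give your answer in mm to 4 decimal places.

seg 1 [0°–86°] cycloidal, h=17: full span → s += 17 → s = 17.0000
seg 2 [86°–215.8°] uniform, h=5: full span → s += 5 → s = 22.0000
seg 3 [215.8°–280.8°] uniform, h=16: θ=277.6° here. β=61.8, B=65. 16·61.8/65 = 15.2123 → s = 37.2123

37.2123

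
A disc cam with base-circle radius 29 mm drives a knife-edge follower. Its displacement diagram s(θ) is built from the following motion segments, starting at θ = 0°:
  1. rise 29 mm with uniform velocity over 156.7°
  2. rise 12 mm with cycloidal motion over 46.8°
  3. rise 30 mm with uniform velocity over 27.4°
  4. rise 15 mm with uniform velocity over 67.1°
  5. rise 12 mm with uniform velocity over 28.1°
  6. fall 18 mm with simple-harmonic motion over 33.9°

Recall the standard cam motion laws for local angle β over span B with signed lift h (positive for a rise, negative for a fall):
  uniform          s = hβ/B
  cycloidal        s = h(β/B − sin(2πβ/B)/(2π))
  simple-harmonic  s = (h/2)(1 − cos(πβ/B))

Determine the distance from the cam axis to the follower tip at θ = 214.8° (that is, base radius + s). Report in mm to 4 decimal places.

seg 1 [0°–156.7°] uniform, h=29: full span → s += 29 → s = 29.0000
seg 2 [156.7°–203.5°] cycloidal, h=12: full span → s += 12 → s = 41.0000
seg 3 [203.5°–230.9°] uniform, h=30: θ=214.8° here. β=11.3, B=27.4. 30·11.3/27.4 = 12.3723 → s = 53.3723
radial distance = base radius + s = 29 + 53.3723 = 82.3723

82.3723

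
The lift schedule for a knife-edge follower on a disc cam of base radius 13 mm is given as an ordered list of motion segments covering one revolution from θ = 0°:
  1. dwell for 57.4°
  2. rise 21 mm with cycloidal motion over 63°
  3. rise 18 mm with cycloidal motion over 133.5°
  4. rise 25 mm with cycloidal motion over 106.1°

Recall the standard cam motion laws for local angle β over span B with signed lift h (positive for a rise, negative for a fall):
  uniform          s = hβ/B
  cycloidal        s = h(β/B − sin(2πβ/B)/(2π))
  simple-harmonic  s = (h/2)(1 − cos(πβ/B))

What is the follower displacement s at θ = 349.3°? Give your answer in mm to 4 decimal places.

seg 1 [0°–57.4°] dwell: s stays 0.0000
seg 2 [57.4°–120.4°] cycloidal, h=21: full span → s += 21 → s = 21.0000
seg 3 [120.4°–253.9°] cycloidal, h=18: full span → s += 18 → s = 39.0000
seg 4 [253.9°–360°] cycloidal, h=25: θ=349.3° here. β=95.4, B=106.1. 25·(0.8992 − sin(2π·0.8992)/(2π)) = 24.8346 → s = 63.8346

63.8346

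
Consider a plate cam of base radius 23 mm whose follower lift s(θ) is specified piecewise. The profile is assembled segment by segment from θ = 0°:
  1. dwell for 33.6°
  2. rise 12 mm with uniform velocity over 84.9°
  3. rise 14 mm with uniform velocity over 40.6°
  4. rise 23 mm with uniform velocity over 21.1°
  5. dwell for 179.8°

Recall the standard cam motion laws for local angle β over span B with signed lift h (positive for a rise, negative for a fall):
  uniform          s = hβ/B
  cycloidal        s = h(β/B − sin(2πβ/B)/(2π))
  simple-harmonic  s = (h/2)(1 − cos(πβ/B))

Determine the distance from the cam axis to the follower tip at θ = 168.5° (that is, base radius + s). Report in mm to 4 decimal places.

seg 1 [0°–33.6°] dwell: s stays 0.0000
seg 2 [33.6°–118.5°] uniform, h=12: full span → s += 12 → s = 12.0000
seg 3 [118.5°–159.1°] uniform, h=14: full span → s += 14 → s = 26.0000
seg 4 [159.1°–180.2°] uniform, h=23: θ=168.5° here. β=9.4, B=21.1. 23·9.4/21.1 = 10.2464 → s = 36.2464
radial distance = base radius + s = 23 + 36.2464 = 59.2464

59.2464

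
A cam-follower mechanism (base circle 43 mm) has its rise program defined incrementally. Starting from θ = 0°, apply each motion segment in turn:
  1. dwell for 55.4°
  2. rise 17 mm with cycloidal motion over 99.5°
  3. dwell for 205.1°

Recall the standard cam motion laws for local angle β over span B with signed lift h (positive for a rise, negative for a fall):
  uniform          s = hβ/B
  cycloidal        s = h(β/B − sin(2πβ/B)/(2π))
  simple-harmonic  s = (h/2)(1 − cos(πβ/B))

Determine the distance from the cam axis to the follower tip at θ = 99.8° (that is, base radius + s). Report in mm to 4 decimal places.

seg 1 [0°–55.4°] dwell: s stays 0.0000
seg 2 [55.4°–154.9°] cycloidal, h=17: θ=99.8° here. β=44.4, B=99.5. 17·(0.4462 − sin(2π·0.4462)/(2π)) = 6.6891 → s = 6.6891
radial distance = base radius + s = 43 + 6.6891 = 49.6891

49.6891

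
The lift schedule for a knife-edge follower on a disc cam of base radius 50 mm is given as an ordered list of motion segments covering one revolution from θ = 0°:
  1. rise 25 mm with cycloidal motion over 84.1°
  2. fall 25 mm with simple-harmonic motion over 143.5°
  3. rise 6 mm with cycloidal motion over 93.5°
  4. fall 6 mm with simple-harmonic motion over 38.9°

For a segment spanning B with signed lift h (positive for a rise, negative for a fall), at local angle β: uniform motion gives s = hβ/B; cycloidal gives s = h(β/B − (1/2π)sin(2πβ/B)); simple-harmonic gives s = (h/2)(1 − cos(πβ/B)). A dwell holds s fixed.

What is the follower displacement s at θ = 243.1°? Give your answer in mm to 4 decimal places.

seg 1 [0°–84.1°] cycloidal, h=25: full span → s += 25 → s = 25.0000
seg 2 [84.1°–227.6°] simple-harmonic, h=-25: full span → s += -25 → s = 0.0000
seg 3 [227.6°–321.1°] cycloidal, h=6: θ=243.1° here. β=15.5, B=93.5. 6·(0.1658 − sin(2π·0.1658)/(2π)) = 0.1703 → s = 0.1703

0.1703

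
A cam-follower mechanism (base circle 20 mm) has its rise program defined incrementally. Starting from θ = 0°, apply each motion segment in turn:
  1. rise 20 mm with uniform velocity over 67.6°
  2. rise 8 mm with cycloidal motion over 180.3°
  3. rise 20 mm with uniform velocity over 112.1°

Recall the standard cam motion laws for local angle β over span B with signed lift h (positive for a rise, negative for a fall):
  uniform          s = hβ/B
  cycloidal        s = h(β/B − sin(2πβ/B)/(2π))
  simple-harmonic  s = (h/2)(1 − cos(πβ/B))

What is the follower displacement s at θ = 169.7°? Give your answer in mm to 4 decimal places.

seg 1 [0°–67.6°] uniform, h=20: full span → s += 20 → s = 20.0000
seg 2 [67.6°–247.9°] cycloidal, h=8: θ=169.7° here. β=102.1, B=180.3. 8·(0.5663 − sin(2π·0.5663)/(2π)) = 5.0453 → s = 25.0453

25.0453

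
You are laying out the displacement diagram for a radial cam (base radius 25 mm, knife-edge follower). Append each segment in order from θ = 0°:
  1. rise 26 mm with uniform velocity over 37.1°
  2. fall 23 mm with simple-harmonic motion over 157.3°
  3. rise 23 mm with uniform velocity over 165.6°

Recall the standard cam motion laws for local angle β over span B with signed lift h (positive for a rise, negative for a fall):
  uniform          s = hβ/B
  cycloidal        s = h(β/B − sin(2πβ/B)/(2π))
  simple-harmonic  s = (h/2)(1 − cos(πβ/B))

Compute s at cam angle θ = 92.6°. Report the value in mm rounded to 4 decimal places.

seg 1 [0°–37.1°] uniform, h=26: full span → s += 26 → s = 26.0000
seg 2 [37.1°–194.4°] simple-harmonic, h=-23: θ=92.6° here. β=55.5, B=157.3. -23/2·(1 − cos(π·0.3528)) = -6.3704 → s = 19.6296

19.6296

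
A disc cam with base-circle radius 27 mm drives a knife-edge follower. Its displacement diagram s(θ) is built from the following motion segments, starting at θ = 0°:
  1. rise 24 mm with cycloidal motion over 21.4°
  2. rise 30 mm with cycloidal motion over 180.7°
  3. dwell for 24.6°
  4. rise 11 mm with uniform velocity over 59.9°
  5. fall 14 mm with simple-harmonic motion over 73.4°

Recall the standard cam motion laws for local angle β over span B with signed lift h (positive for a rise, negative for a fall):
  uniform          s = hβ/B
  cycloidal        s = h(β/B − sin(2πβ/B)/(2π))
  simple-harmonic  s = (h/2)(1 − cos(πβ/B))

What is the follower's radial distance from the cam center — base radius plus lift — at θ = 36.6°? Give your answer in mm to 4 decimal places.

seg 1 [0°–21.4°] cycloidal, h=24: full span → s += 24 → s = 24.0000
seg 2 [21.4°–202.1°] cycloidal, h=30: θ=36.6° here. β=15.2, B=180.7. 30·(0.0841 − sin(2π·0.0841)/(2π)) = 0.1159 → s = 24.1159
radial distance = base radius + s = 27 + 24.1159 = 51.1159

51.1159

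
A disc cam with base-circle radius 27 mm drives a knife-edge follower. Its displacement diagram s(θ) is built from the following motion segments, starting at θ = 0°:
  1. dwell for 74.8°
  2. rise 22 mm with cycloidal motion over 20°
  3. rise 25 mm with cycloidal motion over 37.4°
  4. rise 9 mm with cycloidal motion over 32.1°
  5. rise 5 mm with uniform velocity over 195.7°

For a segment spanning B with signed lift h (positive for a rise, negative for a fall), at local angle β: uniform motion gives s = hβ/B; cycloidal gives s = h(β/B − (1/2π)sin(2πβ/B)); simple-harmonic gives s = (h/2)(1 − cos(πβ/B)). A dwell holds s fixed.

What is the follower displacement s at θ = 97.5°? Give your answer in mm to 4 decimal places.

seg 1 [0°–74.8°] dwell: s stays 0.0000
seg 2 [74.8°–94.8°] cycloidal, h=22: full span → s += 22 → s = 22.0000
seg 3 [94.8°–132.2°] cycloidal, h=25: θ=97.5° here. β=2.7, B=37.4. 25·(0.0722 − sin(2π·0.0722)/(2π)) = 0.0613 → s = 22.0613

22.0613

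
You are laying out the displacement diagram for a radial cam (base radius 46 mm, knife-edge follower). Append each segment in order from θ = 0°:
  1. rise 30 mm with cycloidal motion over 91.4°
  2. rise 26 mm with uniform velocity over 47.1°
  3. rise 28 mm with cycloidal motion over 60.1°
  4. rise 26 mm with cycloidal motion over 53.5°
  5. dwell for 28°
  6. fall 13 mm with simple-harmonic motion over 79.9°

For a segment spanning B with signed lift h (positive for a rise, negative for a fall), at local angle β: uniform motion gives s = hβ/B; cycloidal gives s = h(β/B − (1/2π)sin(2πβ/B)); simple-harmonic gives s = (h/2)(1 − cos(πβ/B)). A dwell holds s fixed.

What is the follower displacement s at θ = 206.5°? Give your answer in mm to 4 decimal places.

seg 1 [0°–91.4°] cycloidal, h=30: full span → s += 30 → s = 30.0000
seg 2 [91.4°–138.5°] uniform, h=26: full span → s += 26 → s = 56.0000
seg 3 [138.5°–198.6°] cycloidal, h=28: full span → s += 28 → s = 84.0000
seg 4 [198.6°–252.1°] cycloidal, h=26: θ=206.5° here. β=7.9, B=53.5. 26·(0.1477 − sin(2π·0.1477)/(2π)) = 0.5276 → s = 84.5276

84.5276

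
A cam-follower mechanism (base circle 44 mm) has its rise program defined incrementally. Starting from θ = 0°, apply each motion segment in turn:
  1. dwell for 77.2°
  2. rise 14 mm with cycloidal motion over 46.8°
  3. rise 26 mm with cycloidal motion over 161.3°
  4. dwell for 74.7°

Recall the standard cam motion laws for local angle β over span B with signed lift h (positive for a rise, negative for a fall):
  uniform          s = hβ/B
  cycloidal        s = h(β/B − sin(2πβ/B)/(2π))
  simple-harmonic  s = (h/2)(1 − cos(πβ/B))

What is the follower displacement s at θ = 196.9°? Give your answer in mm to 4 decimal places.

seg 1 [0°–77.2°] dwell: s stays 0.0000
seg 2 [77.2°–124°] cycloidal, h=14: full span → s += 14 → s = 14.0000
seg 3 [124°–285.3°] cycloidal, h=26: θ=196.9° here. β=72.9, B=161.3. 26·(0.4520 − sin(2π·0.4520)/(2π)) = 10.5204 → s = 24.5204

24.5204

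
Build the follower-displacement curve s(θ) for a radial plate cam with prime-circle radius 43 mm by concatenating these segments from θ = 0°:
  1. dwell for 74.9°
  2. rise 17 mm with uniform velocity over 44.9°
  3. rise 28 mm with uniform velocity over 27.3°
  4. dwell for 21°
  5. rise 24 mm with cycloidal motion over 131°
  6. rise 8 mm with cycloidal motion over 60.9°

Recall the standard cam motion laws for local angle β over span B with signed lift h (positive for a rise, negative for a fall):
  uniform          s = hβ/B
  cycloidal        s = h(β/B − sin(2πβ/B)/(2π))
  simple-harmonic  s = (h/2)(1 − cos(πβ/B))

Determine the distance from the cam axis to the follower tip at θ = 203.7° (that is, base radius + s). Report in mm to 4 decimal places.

seg 1 [0°–74.9°] dwell: s stays 0.0000
seg 2 [74.9°–119.8°] uniform, h=17: full span → s += 17 → s = 17.0000
seg 3 [119.8°–147.1°] uniform, h=28: full span → s += 28 → s = 45.0000
seg 4 [147.1°–168.1°] dwell: s stays 45.0000
seg 5 [168.1°–299.1°] cycloidal, h=24: θ=203.7° here. β=35.6, B=131. 24·(0.2718 − sin(2π·0.2718)/(2π)) = 2.7381 → s = 47.7381
radial distance = base radius + s = 43 + 47.7381 = 90.7381

90.7381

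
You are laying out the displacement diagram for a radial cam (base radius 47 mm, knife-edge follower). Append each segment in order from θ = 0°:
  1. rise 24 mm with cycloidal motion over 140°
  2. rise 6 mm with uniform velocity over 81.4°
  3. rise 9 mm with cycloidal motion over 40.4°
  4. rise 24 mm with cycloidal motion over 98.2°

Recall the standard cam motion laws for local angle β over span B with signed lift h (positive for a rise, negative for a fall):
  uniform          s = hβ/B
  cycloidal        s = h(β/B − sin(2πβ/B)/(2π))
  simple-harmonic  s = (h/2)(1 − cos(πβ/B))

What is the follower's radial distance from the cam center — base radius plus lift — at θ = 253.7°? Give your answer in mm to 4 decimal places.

seg 1 [0°–140°] cycloidal, h=24: full span → s += 24 → s = 24.0000
seg 2 [140°–221.4°] uniform, h=6: full span → s += 6 → s = 30.0000
seg 3 [221.4°–261.8°] cycloidal, h=9: θ=253.7° here. β=32.3, B=40.4. 9·(0.7995 − sin(2π·0.7995)/(2π)) = 8.5592 → s = 38.5592
radial distance = base radius + s = 47 + 38.5592 = 85.5592

85.5592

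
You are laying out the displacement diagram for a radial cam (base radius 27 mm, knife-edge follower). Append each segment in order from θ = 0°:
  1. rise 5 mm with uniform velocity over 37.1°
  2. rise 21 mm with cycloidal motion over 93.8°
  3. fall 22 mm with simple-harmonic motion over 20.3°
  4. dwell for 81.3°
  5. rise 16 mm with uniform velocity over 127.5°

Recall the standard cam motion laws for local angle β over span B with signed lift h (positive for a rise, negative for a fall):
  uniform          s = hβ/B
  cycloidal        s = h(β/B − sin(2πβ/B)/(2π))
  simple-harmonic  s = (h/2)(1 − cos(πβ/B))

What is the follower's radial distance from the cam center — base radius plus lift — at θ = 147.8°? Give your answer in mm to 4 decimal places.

seg 1 [0°–37.1°] uniform, h=5: full span → s += 5 → s = 5.0000
seg 2 [37.1°–130.9°] cycloidal, h=21: full span → s += 21 → s = 26.0000
seg 3 [130.9°–151.2°] simple-harmonic, h=-22: θ=147.8° here. β=16.9, B=20.3. -22/2·(1 − cos(π·0.8325)) = -20.5121 → s = 5.4879
radial distance = base radius + s = 27 + 5.4879 = 32.4879

32.4879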